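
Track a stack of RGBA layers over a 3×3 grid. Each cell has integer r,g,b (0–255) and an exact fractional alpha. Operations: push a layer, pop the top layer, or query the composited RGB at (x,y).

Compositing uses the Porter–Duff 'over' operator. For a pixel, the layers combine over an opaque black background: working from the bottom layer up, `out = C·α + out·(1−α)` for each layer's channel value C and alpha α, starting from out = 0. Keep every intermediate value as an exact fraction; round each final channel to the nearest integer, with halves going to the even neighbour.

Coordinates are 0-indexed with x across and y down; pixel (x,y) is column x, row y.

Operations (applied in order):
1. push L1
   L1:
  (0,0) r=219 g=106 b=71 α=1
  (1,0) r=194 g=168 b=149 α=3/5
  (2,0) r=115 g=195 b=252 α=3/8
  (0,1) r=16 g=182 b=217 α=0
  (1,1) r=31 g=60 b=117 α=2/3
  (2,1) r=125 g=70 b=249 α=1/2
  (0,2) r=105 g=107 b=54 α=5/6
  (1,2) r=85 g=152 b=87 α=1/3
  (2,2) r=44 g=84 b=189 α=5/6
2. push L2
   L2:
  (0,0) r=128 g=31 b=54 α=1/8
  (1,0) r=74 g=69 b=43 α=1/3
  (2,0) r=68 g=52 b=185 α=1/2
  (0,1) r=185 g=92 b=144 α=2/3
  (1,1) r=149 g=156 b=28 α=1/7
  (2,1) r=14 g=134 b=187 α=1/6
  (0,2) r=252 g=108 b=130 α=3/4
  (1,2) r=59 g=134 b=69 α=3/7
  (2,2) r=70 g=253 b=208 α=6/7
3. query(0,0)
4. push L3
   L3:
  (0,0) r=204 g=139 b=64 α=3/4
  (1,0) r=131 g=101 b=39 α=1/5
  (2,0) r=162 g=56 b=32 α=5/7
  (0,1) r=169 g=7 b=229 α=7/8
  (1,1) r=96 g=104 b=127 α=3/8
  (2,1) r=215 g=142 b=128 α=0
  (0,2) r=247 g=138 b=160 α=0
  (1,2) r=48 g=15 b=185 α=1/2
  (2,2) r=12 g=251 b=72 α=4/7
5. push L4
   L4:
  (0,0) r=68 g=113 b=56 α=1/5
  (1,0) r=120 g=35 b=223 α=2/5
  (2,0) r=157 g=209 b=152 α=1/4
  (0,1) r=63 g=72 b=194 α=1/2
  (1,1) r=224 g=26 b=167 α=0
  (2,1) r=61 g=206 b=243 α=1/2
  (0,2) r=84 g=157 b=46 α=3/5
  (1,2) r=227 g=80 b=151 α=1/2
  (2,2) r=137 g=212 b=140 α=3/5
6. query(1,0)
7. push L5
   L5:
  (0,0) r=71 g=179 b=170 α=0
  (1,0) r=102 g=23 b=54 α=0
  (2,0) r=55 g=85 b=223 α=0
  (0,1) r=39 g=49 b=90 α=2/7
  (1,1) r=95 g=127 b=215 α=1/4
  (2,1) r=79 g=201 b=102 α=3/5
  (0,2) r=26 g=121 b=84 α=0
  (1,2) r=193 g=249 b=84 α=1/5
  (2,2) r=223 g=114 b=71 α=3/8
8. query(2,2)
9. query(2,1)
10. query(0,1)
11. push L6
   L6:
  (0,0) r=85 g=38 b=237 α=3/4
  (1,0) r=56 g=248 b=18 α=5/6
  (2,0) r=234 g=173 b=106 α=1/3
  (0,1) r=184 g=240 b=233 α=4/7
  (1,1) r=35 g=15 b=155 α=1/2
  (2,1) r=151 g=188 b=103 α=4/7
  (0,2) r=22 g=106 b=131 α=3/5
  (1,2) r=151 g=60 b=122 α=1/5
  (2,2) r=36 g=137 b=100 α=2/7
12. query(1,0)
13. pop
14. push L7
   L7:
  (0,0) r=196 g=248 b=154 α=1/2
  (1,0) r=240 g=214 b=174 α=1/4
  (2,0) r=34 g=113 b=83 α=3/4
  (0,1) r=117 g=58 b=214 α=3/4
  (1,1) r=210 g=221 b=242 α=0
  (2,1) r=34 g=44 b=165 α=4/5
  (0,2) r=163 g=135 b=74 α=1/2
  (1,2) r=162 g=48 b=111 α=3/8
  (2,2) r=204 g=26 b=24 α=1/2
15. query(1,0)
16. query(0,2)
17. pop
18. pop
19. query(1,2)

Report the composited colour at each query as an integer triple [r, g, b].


query (0,0) [L1,L2] — begin 0,0,0
after L1 α=1: [219, 106, 71]
after L2 α=1/8: [1661/8, 773/8, 551/8]
= [208, 97, 69]

query (1,0) [L1,L2,L3,L4] — begin 0,0,0
after L1 α=3/5: [582/5, 504/5, 447/5]
after L2 α=1/3: [1534/15, 451/5, 1109/15]
after L3 α=1/5: [8101/75, 2309/25, 5021/75]
after L4 α=2/5: [14101/125, 8677/125, 16171/125]
→ [113, 69, 129]

at x=2,y=2 over L1,L2,L3,L4,L5:
+L1 (α=5/6) → [110/3, 70, 315/2]
+L2 (α=6/7) → [1370/21, 1588/7, 2811/14]
+L3 (α=4/7) → [1706/49, 11792/49, 12465/98]
+L4 (α=3/5) → [23551/245, 54748/245, 6609/49]
+L5 (α=3/8) → [14083/98, 35753/196, 21741/196]
→ [144, 182, 111]

query (2,1) [L1,L2,L3,L4,L5] — begin 0,0,0
L1 α=1/2: [125/2, 35, 249/2]
L2 α=1/6: [653/12, 103/2, 1619/12]
L3 α=0: [653/12, 103/2, 1619/12]
L4 α=1/2: [1385/24, 515/4, 4535/24]
L5 α=3/5: [4229/60, 1721/10, 8207/60]
= [70, 172, 137]

(0,1) stack=L1,L2,L3,L4,L5; from [0,0,0]:
after L1 α=0: [0, 0, 0]
after L2 α=2/3: [370/3, 184/3, 96]
after L3 α=7/8: [3919/24, 331/24, 1699/8]
after L4 α=1/2: [5431/48, 2059/48, 3251/16]
after L5 α=2/7: [30899/336, 14999/336, 19135/112]
rounded: [92, 45, 171]

query (1,0) [L1,L2,L3,L4,L5,L6] — begin 0,0,0
L1 α=3/5: [582/5, 504/5, 447/5]
L2 α=1/3: [1534/15, 451/5, 1109/15]
L3 α=1/5: [8101/75, 2309/25, 5021/75]
L4 α=2/5: [14101/125, 8677/125, 16171/125]
L5 α=0: [14101/125, 8677/125, 16171/125]
L6 α=5/6: [16367/250, 54559/250, 27421/750]
rounded: [65, 218, 37]

at x=1,y=0 over L1,L2,L3,L4,L5,L7:
after L1 α=3/5: [582/5, 504/5, 447/5]
after L2 α=1/3: [1534/15, 451/5, 1109/15]
after L3 α=1/5: [8101/75, 2309/25, 5021/75]
after L4 α=2/5: [14101/125, 8677/125, 16171/125]
after L5 α=0: [14101/125, 8677/125, 16171/125]
after L7 α=1/4: [72303/500, 52781/500, 70263/500]
→ [145, 106, 141]

query (0,2) [L1,L2,L3,L4,L5,L7] — begin 0,0,0
L1 α=5/6: [175/2, 535/6, 45]
L2 α=3/4: [1687/8, 2479/24, 435/4]
L3 α=0: [1687/8, 2479/24, 435/4]
L4 α=3/5: [539/4, 8131/60, 711/10]
L5 α=0: [539/4, 8131/60, 711/10]
L7 α=1/2: [1191/8, 16231/120, 1451/20]
→ [149, 135, 73]

(1,2) stack=L1,L2,L3,L4; from [0,0,0]:
after L1 α=1/3: [85/3, 152/3, 29]
after L2 α=3/7: [871/21, 1814/21, 323/7]
after L3 α=1/2: [1879/42, 2129/42, 809/7]
after L4 α=1/2: [11413/84, 5489/84, 933/7]
rounded: [136, 65, 133]


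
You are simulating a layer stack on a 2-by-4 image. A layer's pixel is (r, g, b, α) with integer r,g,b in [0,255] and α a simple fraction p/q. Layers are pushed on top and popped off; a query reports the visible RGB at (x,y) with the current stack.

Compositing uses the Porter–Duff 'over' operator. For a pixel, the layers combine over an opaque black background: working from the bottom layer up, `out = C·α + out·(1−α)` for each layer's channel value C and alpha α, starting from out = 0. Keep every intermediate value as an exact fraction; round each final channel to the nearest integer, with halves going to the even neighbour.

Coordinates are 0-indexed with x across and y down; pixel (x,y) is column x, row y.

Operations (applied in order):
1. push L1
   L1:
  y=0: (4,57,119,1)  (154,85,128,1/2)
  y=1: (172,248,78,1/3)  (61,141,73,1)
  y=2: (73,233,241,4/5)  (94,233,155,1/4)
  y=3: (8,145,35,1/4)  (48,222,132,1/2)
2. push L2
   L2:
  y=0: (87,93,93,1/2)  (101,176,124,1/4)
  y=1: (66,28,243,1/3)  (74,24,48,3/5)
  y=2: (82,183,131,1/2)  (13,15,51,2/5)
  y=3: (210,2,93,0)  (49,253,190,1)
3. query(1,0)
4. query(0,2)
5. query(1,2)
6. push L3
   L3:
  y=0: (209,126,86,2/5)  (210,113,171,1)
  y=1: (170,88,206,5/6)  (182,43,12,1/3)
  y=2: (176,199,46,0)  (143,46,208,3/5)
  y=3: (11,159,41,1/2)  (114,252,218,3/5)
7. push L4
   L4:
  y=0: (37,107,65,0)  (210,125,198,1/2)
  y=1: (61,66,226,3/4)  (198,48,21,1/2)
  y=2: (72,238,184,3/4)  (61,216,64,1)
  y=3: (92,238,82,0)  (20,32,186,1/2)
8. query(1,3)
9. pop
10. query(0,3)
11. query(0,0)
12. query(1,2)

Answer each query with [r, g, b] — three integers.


query (1,0) [L1,L2] — begin 0,0,0
L1 α=1/2: [77, 85/2, 64]
L2 α=1/4: [83, 607/8, 79]
rounded: [83, 76, 79]

(0,2) stack=L1,L2; from [0,0,0]:
L1 α=4/5: [292/5, 932/5, 964/5]
L2 α=1/2: [351/5, 1847/10, 1619/10]
rounded: [70, 185, 162]

query (1,2) [L1,L2] — begin 0,0,0
+L1 (α=1/4) → [47/2, 233/4, 155/4]
+L2 (α=2/5) → [193/10, 819/20, 873/20]
rounded: [19, 41, 44]

(1,3) stack=L1,L2,L3,L4; from [0,0,0]:
after L1 α=1/2: [24, 111, 66]
after L2 α=1: [49, 253, 190]
after L3 α=3/5: [88, 1262/5, 1034/5]
after L4 α=1/2: [54, 711/5, 982/5]
rounded: [54, 142, 196]

query (0,3) [L1,L2,L3] — begin 0,0,0
after L1 α=1/4: [2, 145/4, 35/4]
after L2 α=0: [2, 145/4, 35/4]
after L3 α=1/2: [13/2, 781/8, 199/8]
rounded: [6, 98, 25]

at x=0,y=0 over L1,L2,L3:
L1 α=1: [4, 57, 119]
L2 α=1/2: [91/2, 75, 106]
L3 α=2/5: [1109/10, 477/5, 98]
rounded: [111, 95, 98]

at x=1,y=2 over L1,L2,L3:
L1 α=1/4: [47/2, 233/4, 155/4]
L2 α=2/5: [193/10, 819/20, 873/20]
L3 α=3/5: [2338/25, 2199/50, 7113/50]
= [94, 44, 142]


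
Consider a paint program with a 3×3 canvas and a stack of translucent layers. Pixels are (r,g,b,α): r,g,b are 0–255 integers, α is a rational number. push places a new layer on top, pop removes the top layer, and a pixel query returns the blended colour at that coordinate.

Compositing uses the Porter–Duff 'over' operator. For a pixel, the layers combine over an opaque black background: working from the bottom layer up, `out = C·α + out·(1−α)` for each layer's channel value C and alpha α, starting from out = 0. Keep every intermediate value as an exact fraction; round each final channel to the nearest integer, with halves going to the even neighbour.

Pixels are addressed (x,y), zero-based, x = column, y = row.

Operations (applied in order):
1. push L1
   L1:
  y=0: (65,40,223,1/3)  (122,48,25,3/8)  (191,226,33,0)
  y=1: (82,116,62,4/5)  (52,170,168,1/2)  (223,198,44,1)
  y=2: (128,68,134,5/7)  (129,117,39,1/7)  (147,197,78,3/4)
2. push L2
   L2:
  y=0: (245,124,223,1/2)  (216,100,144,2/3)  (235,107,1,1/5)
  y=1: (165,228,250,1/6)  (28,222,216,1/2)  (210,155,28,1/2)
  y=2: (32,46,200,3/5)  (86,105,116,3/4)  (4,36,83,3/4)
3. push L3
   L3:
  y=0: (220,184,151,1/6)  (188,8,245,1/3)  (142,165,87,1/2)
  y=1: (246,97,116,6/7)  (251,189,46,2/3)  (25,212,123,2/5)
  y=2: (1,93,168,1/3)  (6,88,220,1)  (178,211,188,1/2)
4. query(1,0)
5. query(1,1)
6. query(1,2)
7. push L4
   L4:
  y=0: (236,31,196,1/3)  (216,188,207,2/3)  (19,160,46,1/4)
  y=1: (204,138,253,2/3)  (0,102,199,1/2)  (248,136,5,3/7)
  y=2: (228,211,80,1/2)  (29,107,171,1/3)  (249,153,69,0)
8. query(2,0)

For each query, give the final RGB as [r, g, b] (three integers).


(1,0) stack=L1,L2,L3; from [0,0,0]:
+L1 (α=3/8) → [183/4, 18, 75/8]
+L2 (α=2/3) → [637/4, 218/3, 793/8]
+L3 (α=1/3) → [1013/6, 460/9, 591/4]
rounded: [169, 51, 148]

query (1,1) [L1,L2,L3] — begin 0,0,0
L1 α=1/2: [26, 85, 84]
L2 α=1/2: [27, 307/2, 150]
L3 α=2/3: [529/3, 1063/6, 242/3]
rounded: [176, 177, 81]

at x=1,y=2 over L1,L2,L3:
+L1 (α=1/7) → [129/7, 117/7, 39/7]
+L2 (α=3/4) → [1935/28, 1161/14, 2475/28]
+L3 (α=1) → [6, 88, 220]
= [6, 88, 220]

query (2,0) [L1,L2,L3,L4] — begin 0,0,0
+L1 (α=0) → [0, 0, 0]
+L2 (α=1/5) → [47, 107/5, 1/5]
+L3 (α=1/2) → [189/2, 466/5, 218/5]
+L4 (α=1/4) → [605/8, 1099/10, 221/5]
= [76, 110, 44]


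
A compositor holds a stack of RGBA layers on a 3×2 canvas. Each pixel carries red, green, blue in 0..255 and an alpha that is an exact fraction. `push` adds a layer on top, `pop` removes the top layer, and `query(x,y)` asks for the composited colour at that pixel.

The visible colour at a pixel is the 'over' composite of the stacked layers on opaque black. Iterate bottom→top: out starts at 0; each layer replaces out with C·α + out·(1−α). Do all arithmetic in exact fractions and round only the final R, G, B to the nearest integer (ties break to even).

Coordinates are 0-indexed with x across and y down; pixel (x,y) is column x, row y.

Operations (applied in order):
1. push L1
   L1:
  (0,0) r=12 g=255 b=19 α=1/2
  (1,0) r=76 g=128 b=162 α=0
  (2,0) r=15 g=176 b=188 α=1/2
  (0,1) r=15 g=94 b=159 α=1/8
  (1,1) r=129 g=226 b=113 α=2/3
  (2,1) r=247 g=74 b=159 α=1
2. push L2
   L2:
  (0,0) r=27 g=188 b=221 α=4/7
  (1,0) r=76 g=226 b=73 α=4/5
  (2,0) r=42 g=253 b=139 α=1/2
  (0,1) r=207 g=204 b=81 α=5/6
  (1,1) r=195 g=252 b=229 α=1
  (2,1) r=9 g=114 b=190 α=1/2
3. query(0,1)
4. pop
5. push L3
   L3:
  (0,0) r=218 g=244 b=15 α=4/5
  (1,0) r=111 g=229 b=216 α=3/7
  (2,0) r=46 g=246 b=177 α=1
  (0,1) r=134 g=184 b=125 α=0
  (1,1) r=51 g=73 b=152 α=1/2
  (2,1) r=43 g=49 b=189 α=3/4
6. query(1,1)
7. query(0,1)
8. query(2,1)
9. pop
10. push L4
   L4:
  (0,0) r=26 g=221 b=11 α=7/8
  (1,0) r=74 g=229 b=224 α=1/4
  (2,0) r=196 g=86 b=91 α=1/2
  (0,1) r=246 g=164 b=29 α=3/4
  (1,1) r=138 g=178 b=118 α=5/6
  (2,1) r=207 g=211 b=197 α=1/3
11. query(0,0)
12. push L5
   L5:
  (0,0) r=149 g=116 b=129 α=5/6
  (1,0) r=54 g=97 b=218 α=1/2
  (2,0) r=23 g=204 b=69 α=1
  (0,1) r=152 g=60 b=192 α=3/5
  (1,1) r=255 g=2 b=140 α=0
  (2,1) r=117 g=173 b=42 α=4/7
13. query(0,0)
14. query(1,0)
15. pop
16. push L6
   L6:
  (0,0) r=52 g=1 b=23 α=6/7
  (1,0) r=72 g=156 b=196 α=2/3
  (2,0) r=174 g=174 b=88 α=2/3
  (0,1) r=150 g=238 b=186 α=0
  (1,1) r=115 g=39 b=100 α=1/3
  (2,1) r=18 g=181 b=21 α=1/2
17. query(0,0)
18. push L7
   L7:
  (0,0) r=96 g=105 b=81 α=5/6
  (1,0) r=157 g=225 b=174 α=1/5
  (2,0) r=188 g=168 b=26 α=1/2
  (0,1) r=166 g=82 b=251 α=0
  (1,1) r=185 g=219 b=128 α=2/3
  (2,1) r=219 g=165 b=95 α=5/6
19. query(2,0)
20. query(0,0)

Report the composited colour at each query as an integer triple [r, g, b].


query (0,1) [L1,L2] — begin 0,0,0
+L1 (α=1/8) → [15/8, 47/4, 159/8]
+L2 (α=5/6) → [2765/16, 4127/24, 1133/16]
rounded: [173, 172, 71]

(1,1) stack=L1,L3; from [0,0,0]:
+L1 (α=2/3) → [86, 452/3, 226/3]
+L3 (α=1/2) → [137/2, 671/6, 341/3]
= [68, 112, 114]

query (0,1) [L1,L3] — begin 0,0,0
after L1 α=1/8: [15/8, 47/4, 159/8]
after L3 α=0: [15/8, 47/4, 159/8]
→ [2, 12, 20]

query (2,1) [L1,L3] — begin 0,0,0
after L1 α=1: [247, 74, 159]
after L3 α=3/4: [94, 221/4, 363/2]
rounded: [94, 55, 182]

at x=0,y=0 over L1,L4:
+L1 (α=1/2) → [6, 255/2, 19/2]
+L4 (α=7/8) → [47/2, 3349/16, 173/16]
→ [24, 209, 11]

query (0,0) [L1,L4,L5] — begin 0,0,0
after L1 α=1/2: [6, 255/2, 19/2]
after L4 α=7/8: [47/2, 3349/16, 173/16]
after L5 α=5/6: [1537/12, 12629/96, 10493/96]
rounded: [128, 132, 109]

query (1,0) [L1,L4,L5] — begin 0,0,0
after L1 α=0: [0, 0, 0]
after L4 α=1/4: [37/2, 229/4, 56]
after L5 α=1/2: [145/4, 617/8, 137]
= [36, 77, 137]

query (0,0) [L1,L4,L6] — begin 0,0,0
+L1 (α=1/2) → [6, 255/2, 19/2]
+L4 (α=7/8) → [47/2, 3349/16, 173/16]
+L6 (α=6/7) → [671/14, 3445/112, 2381/112]
rounded: [48, 31, 21]

(2,0) stack=L1,L4,L6,L7; from [0,0,0]:
after L1 α=1/2: [15/2, 88, 94]
after L4 α=1/2: [407/4, 87, 185/2]
after L6 α=2/3: [1799/12, 145, 179/2]
after L7 α=1/2: [4055/24, 313/2, 231/4]
→ [169, 156, 58]

(0,0) stack=L1,L4,L6,L7; from [0,0,0]:
L1 α=1/2: [6, 255/2, 19/2]
L4 α=7/8: [47/2, 3349/16, 173/16]
L6 α=6/7: [671/14, 3445/112, 2381/112]
L7 α=5/6: [7391/84, 62245/672, 47741/672]
→ [88, 93, 71]


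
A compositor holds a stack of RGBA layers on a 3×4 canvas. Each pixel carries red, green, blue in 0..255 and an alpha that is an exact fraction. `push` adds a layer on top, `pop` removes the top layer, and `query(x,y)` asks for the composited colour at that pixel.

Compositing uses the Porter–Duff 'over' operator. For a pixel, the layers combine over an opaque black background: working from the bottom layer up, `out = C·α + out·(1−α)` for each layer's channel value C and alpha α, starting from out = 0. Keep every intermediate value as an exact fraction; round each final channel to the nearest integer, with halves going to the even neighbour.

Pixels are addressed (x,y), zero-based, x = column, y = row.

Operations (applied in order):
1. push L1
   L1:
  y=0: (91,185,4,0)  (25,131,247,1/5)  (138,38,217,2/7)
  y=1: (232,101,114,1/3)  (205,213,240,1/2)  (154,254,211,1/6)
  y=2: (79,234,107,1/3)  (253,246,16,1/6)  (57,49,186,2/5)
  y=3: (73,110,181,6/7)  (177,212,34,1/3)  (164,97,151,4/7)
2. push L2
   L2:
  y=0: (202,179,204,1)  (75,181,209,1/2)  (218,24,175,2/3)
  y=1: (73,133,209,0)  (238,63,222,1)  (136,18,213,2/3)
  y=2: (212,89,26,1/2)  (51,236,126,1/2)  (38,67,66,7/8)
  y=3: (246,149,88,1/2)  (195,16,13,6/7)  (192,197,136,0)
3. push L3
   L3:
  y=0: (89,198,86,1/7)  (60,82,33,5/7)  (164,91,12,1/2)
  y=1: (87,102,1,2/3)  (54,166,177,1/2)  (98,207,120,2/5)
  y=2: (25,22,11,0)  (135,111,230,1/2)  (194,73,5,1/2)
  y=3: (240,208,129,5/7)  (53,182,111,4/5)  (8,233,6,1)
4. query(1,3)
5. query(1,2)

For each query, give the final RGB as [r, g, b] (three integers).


query (1,3) [L1,L2,L3] — begin 0,0,0
after L1 α=1/3: [59, 212/3, 34/3]
after L2 α=6/7: [1229/7, 500/21, 268/21]
after L3 α=4/5: [2713/35, 15788/105, 9592/105]
rounded: [78, 150, 91]

at x=1,y=2 over L1,L2,L3:
+L1 (α=1/6) → [253/6, 41, 8/3]
+L2 (α=1/2) → [559/12, 277/2, 193/3]
+L3 (α=1/2) → [2179/24, 499/4, 883/6]
→ [91, 125, 147]


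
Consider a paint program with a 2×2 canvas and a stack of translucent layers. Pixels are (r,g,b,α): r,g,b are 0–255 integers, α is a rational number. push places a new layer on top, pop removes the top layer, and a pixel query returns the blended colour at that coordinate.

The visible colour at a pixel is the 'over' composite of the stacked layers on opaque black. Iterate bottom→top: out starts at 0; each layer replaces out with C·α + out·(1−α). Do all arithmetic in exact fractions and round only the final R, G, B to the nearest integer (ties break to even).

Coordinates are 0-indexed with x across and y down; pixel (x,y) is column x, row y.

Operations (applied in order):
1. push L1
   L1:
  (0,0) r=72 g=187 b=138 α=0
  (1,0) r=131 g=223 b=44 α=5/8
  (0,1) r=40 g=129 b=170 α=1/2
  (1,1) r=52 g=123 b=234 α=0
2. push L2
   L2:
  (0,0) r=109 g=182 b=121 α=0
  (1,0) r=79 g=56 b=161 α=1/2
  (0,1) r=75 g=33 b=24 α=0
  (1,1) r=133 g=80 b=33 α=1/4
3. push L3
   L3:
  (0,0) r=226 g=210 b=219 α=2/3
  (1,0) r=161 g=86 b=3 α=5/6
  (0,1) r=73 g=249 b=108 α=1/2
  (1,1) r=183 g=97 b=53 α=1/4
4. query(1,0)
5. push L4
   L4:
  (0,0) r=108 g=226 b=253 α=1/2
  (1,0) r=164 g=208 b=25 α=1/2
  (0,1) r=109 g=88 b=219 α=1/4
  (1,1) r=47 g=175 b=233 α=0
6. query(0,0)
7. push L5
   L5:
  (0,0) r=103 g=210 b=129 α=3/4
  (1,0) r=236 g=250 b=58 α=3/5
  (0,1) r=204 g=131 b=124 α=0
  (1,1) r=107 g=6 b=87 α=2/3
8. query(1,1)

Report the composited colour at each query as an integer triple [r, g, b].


at x=1,y=0 over L1,L2,L3:
+L1 (α=5/8) → [655/8, 1115/8, 55/2]
+L2 (α=1/2) → [1287/16, 1563/16, 377/4]
+L3 (α=5/6) → [14167/96, 8443/96, 437/24]
→ [148, 88, 18]

query (0,0) [L1,L2,L3,L4] — begin 0,0,0
+L1 (α=0) → [0, 0, 0]
+L2 (α=0) → [0, 0, 0]
+L3 (α=2/3) → [452/3, 140, 146]
+L4 (α=1/2) → [388/3, 183, 399/2]
→ [129, 183, 200]

(1,1) stack=L1,L2,L3,L4,L5; from [0,0,0]:
+L1 (α=0) → [0, 0, 0]
+L2 (α=1/4) → [133/4, 20, 33/4]
+L3 (α=1/4) → [1131/16, 157/4, 311/16]
+L4 (α=0) → [1131/16, 157/4, 311/16]
+L5 (α=2/3) → [4555/48, 205/12, 3095/48]
rounded: [95, 17, 64]


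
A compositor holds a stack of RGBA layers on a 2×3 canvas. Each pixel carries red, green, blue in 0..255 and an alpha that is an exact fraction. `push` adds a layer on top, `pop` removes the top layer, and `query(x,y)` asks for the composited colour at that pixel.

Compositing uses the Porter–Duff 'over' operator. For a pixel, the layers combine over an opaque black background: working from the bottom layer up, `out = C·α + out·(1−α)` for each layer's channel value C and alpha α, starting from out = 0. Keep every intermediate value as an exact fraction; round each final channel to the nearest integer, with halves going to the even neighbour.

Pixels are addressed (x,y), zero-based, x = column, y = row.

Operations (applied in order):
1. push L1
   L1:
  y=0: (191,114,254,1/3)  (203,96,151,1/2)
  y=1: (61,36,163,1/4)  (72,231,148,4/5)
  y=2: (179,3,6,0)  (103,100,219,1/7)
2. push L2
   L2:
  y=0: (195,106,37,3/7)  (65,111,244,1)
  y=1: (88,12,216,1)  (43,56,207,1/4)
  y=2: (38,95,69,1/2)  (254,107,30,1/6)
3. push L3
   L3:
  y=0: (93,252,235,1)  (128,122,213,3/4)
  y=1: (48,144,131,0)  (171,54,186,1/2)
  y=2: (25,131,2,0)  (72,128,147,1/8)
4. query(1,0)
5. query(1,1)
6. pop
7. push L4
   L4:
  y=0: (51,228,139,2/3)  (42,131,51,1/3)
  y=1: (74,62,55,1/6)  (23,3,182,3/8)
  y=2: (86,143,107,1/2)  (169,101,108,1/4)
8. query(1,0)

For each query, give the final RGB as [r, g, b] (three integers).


query (1,0) [L1,L2,L3] — begin 0,0,0
+L1 (α=1/2) → [203/2, 48, 151/2]
+L2 (α=1) → [65, 111, 244]
+L3 (α=3/4) → [449/4, 477/4, 883/4]
→ [112, 119, 221]

query (1,1) [L1,L2,L3] — begin 0,0,0
after L1 α=4/5: [288/5, 924/5, 592/5]
after L2 α=1/4: [1079/20, 763/5, 2811/20]
after L3 α=1/2: [4499/40, 1033/10, 6531/40]
→ [112, 103, 163]

query (1,0) [L1,L2,L4] — begin 0,0,0
+L1 (α=1/2) → [203/2, 48, 151/2]
+L2 (α=1) → [65, 111, 244]
+L4 (α=1/3) → [172/3, 353/3, 539/3]
= [57, 118, 180]


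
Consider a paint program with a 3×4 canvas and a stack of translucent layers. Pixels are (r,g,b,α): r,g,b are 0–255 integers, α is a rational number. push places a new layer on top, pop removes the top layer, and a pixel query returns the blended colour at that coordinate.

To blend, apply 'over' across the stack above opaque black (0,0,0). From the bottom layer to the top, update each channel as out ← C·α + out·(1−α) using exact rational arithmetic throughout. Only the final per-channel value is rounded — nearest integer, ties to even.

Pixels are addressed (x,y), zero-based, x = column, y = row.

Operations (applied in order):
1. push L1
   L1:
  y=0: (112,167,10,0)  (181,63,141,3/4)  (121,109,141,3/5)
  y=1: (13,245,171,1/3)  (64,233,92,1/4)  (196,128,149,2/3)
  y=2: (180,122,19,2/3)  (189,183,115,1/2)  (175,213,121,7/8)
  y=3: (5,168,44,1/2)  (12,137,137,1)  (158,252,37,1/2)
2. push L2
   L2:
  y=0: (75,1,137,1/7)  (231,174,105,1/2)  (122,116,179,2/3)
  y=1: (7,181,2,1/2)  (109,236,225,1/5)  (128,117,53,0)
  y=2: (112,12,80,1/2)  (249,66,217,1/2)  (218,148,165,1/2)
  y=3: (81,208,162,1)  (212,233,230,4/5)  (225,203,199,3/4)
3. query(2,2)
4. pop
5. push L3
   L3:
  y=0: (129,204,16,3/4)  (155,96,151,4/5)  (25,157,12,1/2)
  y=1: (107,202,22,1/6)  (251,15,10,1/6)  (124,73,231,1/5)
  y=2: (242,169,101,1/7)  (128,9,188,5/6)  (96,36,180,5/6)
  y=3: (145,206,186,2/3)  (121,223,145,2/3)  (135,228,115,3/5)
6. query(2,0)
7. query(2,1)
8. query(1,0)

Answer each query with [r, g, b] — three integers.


query (2,2) [L1,L2] — begin 0,0,0
L1 α=7/8: [1225/8, 1491/8, 847/8]
L2 α=1/2: [2969/16, 2675/16, 2167/16]
rounded: [186, 167, 135]

(2,0) stack=L1,L3; from [0,0,0]:
L1 α=3/5: [363/5, 327/5, 423/5]
L3 α=1/2: [244/5, 556/5, 483/10]
= [49, 111, 48]

(2,1) stack=L1,L3; from [0,0,0]:
L1 α=2/3: [392/3, 256/3, 298/3]
L3 α=1/5: [388/3, 1243/15, 377/3]
rounded: [129, 83, 126]

at x=1,y=0 over L1,L3:
after L1 α=3/4: [543/4, 189/4, 423/4]
after L3 α=4/5: [3023/20, 345/4, 2839/20]
= [151, 86, 142]


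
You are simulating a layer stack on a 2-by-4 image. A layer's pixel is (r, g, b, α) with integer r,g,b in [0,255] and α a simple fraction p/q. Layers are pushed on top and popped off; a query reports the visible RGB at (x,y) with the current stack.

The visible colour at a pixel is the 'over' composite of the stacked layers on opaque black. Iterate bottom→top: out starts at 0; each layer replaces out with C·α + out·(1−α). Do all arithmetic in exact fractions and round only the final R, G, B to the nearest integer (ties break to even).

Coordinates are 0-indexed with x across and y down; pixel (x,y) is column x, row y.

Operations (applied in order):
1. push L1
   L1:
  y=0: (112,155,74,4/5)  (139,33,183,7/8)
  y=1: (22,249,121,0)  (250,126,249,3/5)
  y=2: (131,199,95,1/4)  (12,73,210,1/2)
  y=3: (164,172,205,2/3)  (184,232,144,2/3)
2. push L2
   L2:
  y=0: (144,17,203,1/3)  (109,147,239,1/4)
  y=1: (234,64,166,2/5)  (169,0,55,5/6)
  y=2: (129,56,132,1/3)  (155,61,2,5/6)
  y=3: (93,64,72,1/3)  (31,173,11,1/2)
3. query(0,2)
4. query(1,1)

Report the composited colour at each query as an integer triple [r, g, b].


(0,2) stack=L1,L2; from [0,0,0]:
L1 α=1/4: [131/4, 199/4, 95/4]
L2 α=1/3: [389/6, 311/6, 359/6]
rounded: [65, 52, 60]

query (1,1) [L1,L2] — begin 0,0,0
after L1 α=3/5: [150, 378/5, 747/5]
after L2 α=5/6: [995/6, 63/5, 1061/15]
→ [166, 13, 71]


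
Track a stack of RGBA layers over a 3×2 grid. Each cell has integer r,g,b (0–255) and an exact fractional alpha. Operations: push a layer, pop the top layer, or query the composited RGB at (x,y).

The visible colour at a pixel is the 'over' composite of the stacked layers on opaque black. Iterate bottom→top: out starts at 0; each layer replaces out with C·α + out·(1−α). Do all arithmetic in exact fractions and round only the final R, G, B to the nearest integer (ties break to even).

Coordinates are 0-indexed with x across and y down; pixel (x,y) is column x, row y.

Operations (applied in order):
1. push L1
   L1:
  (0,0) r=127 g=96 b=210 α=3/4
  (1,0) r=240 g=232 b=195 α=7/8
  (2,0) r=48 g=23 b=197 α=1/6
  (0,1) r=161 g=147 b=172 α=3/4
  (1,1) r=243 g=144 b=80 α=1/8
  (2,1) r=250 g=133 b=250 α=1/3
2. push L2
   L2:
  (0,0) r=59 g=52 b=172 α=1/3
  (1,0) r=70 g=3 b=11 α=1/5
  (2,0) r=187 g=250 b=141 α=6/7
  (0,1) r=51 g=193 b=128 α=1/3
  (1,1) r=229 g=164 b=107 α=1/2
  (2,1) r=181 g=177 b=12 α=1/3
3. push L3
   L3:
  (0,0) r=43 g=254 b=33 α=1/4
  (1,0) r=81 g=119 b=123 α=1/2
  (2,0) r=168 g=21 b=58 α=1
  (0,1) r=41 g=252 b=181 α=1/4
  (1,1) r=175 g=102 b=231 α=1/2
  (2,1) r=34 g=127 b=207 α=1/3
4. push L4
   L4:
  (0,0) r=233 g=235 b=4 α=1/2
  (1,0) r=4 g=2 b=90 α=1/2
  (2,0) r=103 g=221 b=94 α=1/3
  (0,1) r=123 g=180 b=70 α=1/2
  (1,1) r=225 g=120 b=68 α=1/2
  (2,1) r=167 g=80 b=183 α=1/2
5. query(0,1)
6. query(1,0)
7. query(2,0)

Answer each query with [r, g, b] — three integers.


at x=0,y=1 over L1,L2,L3,L4:
L1 α=3/4: [483/4, 441/4, 129]
L2 α=1/3: [195/2, 827/6, 386/3]
L3 α=1/4: [667/8, 1331/8, 567/4]
L4 α=1/2: [1651/16, 2771/16, 847/8]
rounded: [103, 173, 106]

query (1,0) [L1,L2,L3,L4] — begin 0,0,0
after L1 α=7/8: [210, 203, 1365/8]
after L2 α=1/5: [182, 163, 1387/10]
after L3 α=1/2: [263/2, 141, 2617/20]
after L4 α=1/2: [271/4, 143/2, 4417/40]
→ [68, 72, 110]

query (2,0) [L1,L2,L3,L4] — begin 0,0,0
after L1 α=1/6: [8, 23/6, 197/6]
after L2 α=6/7: [1130/7, 1289/6, 5273/42]
after L3 α=1: [168, 21, 58]
after L4 α=1/3: [439/3, 263/3, 70]
→ [146, 88, 70]


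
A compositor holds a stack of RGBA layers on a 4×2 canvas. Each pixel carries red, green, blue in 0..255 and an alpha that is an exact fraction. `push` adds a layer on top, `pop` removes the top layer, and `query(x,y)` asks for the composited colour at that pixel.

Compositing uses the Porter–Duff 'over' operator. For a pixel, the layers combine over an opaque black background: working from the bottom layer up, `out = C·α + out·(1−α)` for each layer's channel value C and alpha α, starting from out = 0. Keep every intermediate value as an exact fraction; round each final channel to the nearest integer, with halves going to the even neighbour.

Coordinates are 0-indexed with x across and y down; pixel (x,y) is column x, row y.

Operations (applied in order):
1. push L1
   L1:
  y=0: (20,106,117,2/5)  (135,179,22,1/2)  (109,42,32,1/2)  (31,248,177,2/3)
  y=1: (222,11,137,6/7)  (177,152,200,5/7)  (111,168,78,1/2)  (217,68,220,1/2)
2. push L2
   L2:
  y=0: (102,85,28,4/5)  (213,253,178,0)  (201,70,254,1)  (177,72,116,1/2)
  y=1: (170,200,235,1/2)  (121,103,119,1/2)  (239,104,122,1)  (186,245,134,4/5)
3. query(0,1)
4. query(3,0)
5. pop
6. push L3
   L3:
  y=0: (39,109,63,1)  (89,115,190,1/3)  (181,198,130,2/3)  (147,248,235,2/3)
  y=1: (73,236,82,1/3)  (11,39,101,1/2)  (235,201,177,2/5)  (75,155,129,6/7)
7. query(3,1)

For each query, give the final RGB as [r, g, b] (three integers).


(0,1) stack=L1,L2; from [0,0,0]:
after L1 α=6/7: [1332/7, 66/7, 822/7]
after L2 α=1/2: [1261/7, 733/7, 2467/14]
rounded: [180, 105, 176]

at x=3,y=0 over L1,L2:
L1 α=2/3: [62/3, 496/3, 118]
L2 α=1/2: [593/6, 356/3, 117]
= [99, 119, 117]

(3,1) stack=L1,L3; from [0,0,0]:
+L1 (α=1/2) → [217/2, 34, 110]
+L3 (α=6/7) → [1117/14, 964/7, 884/7]
rounded: [80, 138, 126]


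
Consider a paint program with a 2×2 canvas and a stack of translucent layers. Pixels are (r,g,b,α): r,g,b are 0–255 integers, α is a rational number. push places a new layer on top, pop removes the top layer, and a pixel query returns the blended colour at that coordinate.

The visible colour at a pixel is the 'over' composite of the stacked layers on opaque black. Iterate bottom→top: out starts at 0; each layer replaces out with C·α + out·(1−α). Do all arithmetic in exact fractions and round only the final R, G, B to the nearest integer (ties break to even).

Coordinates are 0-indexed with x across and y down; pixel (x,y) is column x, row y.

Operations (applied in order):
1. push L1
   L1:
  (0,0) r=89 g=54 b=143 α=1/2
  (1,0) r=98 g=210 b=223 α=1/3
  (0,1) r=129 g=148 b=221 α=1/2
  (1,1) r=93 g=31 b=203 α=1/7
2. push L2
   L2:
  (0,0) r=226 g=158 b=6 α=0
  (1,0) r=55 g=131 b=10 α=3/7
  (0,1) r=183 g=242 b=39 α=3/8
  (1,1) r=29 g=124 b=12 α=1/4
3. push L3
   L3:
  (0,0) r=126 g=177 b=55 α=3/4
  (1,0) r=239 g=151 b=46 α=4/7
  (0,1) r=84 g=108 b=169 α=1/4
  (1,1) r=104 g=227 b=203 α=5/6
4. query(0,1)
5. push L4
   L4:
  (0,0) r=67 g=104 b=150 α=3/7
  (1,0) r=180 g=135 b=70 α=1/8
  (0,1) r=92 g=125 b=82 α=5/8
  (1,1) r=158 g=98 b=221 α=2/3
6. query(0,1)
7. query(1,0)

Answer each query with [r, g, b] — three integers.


query (0,1) [L1,L2,L3] — begin 0,0,0
after L1 α=1/2: [129/2, 74, 221/2]
after L2 α=3/8: [1743/16, 137, 1339/16]
after L3 α=1/4: [6573/64, 519/4, 6721/64]
= [103, 130, 105]

query (0,1) [L1,L2,L3,L4] — begin 0,0,0
after L1 α=1/2: [129/2, 74, 221/2]
after L2 α=3/8: [1743/16, 137, 1339/16]
after L3 α=1/4: [6573/64, 519/4, 6721/64]
after L4 α=5/8: [49159/512, 4057/32, 46403/512]
= [96, 127, 91]

at x=1,y=0 over L1,L2,L3,L4:
+L1 (α=1/3) → [98/3, 70, 223/3]
+L2 (α=3/7) → [887/21, 673/7, 982/21]
+L3 (α=4/7) → [7579/49, 6247/49, 2270/49]
+L4 (α=1/8) → [8839/56, 899/7, 345/7]
= [158, 128, 49]


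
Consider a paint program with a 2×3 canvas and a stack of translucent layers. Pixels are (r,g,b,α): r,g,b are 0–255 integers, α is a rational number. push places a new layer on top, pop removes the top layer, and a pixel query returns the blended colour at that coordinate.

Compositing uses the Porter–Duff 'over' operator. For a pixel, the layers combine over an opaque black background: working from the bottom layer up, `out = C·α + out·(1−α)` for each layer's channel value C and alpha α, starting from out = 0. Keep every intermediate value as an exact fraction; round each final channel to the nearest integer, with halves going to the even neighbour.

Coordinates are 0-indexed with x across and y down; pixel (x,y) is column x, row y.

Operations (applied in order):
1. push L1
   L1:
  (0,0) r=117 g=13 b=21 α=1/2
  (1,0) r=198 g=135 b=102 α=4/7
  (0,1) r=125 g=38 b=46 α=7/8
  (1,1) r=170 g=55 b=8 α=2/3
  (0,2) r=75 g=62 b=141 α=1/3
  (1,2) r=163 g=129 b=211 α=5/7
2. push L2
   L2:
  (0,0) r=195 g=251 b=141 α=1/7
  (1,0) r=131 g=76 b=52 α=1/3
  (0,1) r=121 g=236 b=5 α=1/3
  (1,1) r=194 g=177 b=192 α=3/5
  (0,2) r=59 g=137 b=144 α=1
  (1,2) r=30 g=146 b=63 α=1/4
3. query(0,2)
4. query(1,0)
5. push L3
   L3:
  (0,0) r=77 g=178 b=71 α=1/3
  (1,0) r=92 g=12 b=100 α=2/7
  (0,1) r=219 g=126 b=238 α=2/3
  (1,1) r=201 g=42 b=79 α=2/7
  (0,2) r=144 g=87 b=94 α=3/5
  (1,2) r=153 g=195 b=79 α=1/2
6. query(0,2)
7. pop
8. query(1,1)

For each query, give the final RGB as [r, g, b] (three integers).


at x=0,y=2 over L1,L2:
+L1 (α=1/3) → [25, 62/3, 47]
+L2 (α=1) → [59, 137, 144]
rounded: [59, 137, 144]

query (1,0) [L1,L2] — begin 0,0,0
L1 α=4/7: [792/7, 540/7, 408/7]
L2 α=1/3: [2501/21, 1612/21, 1180/21]
rounded: [119, 77, 56]

(0,2) stack=L1,L2,L3; from [0,0,0]:
L1 α=1/3: [25, 62/3, 47]
L2 α=1: [59, 137, 144]
L3 α=3/5: [110, 107, 114]
rounded: [110, 107, 114]

(1,1) stack=L1,L2; from [0,0,0]:
L1 α=2/3: [340/3, 110/3, 16/3]
L2 α=3/5: [2426/15, 1813/15, 352/3]
= [162, 121, 117]


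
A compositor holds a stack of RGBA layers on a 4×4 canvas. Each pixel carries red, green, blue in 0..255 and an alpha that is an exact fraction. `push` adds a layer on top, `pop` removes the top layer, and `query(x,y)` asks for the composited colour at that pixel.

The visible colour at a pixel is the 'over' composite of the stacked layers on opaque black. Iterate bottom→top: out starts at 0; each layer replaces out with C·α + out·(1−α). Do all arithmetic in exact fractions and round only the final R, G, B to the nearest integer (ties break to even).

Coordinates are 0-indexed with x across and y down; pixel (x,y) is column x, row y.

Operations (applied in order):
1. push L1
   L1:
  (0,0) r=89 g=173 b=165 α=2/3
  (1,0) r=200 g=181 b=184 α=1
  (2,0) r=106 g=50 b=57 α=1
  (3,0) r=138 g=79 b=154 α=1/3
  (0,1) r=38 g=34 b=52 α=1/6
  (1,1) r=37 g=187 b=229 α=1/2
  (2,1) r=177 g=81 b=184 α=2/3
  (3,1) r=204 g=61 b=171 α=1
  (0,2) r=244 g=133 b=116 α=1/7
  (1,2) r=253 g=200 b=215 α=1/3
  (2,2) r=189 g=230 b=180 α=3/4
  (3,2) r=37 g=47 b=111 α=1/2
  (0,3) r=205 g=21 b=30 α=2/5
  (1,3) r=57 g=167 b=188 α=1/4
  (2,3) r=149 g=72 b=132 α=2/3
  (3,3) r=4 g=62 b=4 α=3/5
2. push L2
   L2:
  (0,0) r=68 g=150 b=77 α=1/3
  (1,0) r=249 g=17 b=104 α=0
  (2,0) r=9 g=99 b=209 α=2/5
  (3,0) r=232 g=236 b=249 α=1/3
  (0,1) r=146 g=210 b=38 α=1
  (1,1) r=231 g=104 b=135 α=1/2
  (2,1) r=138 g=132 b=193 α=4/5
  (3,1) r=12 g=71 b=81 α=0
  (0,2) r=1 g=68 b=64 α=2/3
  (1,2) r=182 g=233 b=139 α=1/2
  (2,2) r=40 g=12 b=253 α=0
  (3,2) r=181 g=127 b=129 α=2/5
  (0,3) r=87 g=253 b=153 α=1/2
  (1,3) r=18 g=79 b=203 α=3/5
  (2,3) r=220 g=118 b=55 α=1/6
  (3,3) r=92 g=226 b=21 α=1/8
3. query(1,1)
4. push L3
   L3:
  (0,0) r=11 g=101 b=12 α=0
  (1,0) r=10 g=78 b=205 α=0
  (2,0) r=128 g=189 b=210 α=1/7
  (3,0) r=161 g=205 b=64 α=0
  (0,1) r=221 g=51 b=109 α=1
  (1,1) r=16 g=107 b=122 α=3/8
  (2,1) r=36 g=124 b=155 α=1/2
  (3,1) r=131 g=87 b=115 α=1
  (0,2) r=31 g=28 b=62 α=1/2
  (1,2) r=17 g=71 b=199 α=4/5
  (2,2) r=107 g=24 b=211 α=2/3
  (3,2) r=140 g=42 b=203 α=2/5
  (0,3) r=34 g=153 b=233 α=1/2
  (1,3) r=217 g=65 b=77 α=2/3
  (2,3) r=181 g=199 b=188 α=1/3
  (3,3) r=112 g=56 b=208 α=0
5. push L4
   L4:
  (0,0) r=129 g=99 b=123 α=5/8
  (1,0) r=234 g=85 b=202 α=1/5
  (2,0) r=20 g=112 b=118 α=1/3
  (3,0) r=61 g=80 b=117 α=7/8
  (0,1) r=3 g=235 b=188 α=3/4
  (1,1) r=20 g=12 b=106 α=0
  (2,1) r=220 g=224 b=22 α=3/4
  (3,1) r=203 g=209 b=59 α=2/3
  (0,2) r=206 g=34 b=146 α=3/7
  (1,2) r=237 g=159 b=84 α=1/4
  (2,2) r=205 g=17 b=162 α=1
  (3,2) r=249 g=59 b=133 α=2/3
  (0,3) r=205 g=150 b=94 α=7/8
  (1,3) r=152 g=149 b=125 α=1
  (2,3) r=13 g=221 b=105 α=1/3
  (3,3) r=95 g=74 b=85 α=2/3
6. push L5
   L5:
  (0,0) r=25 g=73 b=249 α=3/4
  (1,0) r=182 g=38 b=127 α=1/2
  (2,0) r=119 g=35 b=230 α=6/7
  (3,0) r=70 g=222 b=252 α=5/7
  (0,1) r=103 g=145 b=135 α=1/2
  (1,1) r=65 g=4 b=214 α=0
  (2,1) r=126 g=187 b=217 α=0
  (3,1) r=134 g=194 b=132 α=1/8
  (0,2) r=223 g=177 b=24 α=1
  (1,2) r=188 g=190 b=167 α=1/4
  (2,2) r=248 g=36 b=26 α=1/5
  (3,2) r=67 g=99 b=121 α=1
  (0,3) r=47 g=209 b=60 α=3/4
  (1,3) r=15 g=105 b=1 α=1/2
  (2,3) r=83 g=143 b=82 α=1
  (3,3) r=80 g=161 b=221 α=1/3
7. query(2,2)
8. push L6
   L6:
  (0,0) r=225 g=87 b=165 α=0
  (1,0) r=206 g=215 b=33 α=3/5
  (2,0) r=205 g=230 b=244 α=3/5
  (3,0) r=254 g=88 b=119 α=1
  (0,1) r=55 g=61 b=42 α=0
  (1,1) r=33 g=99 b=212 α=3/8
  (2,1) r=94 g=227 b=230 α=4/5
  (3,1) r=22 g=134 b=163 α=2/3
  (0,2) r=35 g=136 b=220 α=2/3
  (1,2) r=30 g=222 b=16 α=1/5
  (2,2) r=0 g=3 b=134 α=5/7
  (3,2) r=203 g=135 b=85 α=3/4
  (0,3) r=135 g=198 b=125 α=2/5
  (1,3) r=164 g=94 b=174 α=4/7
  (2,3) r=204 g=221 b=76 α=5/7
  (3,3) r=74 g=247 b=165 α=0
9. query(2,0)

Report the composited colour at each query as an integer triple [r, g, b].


(1,1) stack=L1,L2; from [0,0,0]:
+L1 (α=1/2) → [37/2, 187/2, 229/2]
+L2 (α=1/2) → [499/4, 395/4, 499/4]
rounded: [125, 99, 125]

(2,2) stack=L1,L2,L3,L4,L5; from [0,0,0]:
L1 α=3/4: [567/4, 345/2, 135]
L2 α=0: [567/4, 345/2, 135]
L3 α=2/3: [1423/12, 147/2, 557/3]
L4 α=1: [205, 17, 162]
L5 α=1/5: [1068/5, 104/5, 674/5]
→ [214, 21, 135]

(2,0) stack=L1,L2,L3,L4,L5,L6; from [0,0,0]:
+L1 (α=1) → [106, 50, 57]
+L2 (α=2/5) → [336/5, 348/5, 589/5]
+L3 (α=1/7) → [2656/35, 3033/35, 4584/35]
+L4 (α=1/3) → [2004/35, 9986/105, 13298/105]
+L5 (α=6/7) → [26994/245, 32036/735, 158198/735]
+L6 (α=3/5) → [204663/1225, 571222/3675, 854416/3675]
rounded: [167, 155, 232]


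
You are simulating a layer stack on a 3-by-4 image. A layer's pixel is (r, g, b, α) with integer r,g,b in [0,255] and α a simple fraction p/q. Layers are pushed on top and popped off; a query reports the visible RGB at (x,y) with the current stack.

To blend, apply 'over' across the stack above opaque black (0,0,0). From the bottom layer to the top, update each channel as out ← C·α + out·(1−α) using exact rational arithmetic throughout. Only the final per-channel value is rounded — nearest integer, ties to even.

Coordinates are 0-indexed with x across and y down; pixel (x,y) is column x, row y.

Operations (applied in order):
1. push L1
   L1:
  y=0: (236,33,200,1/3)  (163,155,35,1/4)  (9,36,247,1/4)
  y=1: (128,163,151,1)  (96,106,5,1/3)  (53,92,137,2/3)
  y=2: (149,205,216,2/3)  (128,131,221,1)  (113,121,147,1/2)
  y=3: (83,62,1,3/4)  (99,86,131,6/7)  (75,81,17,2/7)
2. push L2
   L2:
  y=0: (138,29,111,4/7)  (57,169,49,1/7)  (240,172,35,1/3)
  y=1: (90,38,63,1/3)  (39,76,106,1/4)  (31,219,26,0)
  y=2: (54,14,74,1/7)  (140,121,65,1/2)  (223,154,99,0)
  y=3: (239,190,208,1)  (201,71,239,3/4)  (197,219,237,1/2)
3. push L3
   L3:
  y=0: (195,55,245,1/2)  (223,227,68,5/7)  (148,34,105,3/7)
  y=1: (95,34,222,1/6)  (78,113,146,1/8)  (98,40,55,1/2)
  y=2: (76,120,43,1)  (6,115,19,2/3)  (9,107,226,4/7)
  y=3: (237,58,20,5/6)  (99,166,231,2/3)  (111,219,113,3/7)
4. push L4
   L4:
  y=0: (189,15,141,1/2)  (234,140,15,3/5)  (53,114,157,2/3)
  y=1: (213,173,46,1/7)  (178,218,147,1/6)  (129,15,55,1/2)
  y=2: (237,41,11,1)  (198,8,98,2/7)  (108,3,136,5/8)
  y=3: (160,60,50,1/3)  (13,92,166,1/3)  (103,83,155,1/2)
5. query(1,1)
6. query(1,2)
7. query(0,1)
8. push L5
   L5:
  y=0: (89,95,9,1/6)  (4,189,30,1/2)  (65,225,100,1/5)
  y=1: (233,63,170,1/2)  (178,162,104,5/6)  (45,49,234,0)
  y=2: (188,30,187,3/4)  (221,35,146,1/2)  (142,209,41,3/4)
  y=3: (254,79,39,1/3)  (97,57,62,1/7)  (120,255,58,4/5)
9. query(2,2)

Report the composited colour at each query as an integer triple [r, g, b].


query (1,1) [L1,L2,L3,L4] — begin 0,0,0
after L1 α=1/3: [32, 106/3, 5/3]
after L2 α=1/4: [135/4, 91/2, 111/4]
after L3 α=1/8: [1257/32, 863/16, 1361/32]
after L4 α=1/6: [11981/192, 2601/32, 11509/192]
→ [62, 81, 60]

at x=1,y=2 over L1,L2,L3,L4:
+L1 (α=1) → [128, 131, 221]
+L2 (α=1/2) → [134, 126, 143]
+L3 (α=2/3) → [146/3, 356/3, 181/3]
+L4 (α=2/7) → [274/3, 1828/21, 1493/21]
rounded: [91, 87, 71]

at x=0,y=1 over L1,L2,L3,L4:
+L1 (α=1) → [128, 163, 151]
+L2 (α=1/3) → [346/3, 364/3, 365/3]
+L3 (α=1/6) → [2015/18, 961/9, 2491/18]
+L4 (α=1/7) → [2654/21, 2441/21, 2629/21]
→ [126, 116, 125]

(2,2) stack=L1,L2,L3,L4,L5; from [0,0,0]:
after L1 α=1/2: [113/2, 121/2, 147/2]
after L2 α=0: [113/2, 121/2, 147/2]
after L3 α=4/7: [411/14, 1219/14, 2249/14]
after L4 α=5/8: [8793/112, 3867/112, 16267/112]
after L5 α=3/4: [56505/448, 74091/448, 30043/448]
= [126, 165, 67]


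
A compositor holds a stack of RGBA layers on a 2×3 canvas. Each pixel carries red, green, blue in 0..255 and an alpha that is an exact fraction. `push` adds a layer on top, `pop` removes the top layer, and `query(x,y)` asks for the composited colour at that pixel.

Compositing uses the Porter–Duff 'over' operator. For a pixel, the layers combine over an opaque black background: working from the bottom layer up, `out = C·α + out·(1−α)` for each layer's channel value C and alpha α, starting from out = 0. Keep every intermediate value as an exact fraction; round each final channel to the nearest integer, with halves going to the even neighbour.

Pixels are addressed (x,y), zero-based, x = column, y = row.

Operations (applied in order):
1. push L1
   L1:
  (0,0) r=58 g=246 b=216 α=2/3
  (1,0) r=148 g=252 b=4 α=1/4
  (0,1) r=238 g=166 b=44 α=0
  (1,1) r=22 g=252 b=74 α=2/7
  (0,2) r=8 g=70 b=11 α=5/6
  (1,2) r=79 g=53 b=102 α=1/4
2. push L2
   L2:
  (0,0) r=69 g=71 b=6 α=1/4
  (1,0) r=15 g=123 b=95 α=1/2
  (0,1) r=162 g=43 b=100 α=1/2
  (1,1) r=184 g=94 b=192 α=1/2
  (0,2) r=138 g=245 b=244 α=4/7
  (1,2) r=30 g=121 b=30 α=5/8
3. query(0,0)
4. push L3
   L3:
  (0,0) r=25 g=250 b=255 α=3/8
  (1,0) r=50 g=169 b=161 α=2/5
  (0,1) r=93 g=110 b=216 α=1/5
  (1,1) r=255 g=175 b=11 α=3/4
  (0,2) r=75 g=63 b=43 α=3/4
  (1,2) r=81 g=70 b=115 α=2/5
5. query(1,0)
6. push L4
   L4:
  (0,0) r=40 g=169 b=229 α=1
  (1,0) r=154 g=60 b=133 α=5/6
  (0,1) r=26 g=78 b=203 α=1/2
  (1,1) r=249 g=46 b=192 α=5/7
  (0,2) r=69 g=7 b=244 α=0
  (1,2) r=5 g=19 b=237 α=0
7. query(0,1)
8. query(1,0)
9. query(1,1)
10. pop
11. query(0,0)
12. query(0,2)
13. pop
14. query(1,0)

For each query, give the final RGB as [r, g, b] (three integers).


at x=0,y=0 over L1,L2:
after L1 α=2/3: [116/3, 164, 144]
after L2 α=1/4: [185/4, 563/4, 219/2]
→ [46, 141, 110]

at x=1,y=0 over L1,L2,L3:
after L1 α=1/4: [37, 63, 1]
after L2 α=1/2: [26, 93, 48]
after L3 α=2/5: [178/5, 617/5, 466/5]
→ [36, 123, 93]

at x=0,y=1 over L1,L2,L3,L4:
L1 α=0: [0, 0, 0]
L2 α=1/2: [81, 43/2, 50]
L3 α=1/5: [417/5, 196/5, 416/5]
L4 α=1/2: [547/10, 293/5, 1431/10]
→ [55, 59, 143]

(1,0) stack=L1,L2,L3,L4; from [0,0,0]:
after L1 α=1/4: [37, 63, 1]
after L2 α=1/2: [26, 93, 48]
after L3 α=2/5: [178/5, 617/5, 466/5]
after L4 α=5/6: [2014/15, 2117/30, 3791/30]
→ [134, 71, 126]

(1,1) stack=L1,L2,L3,L4; from [0,0,0]:
+L1 (α=2/7) → [44/7, 72, 148/7]
+L2 (α=1/2) → [666/7, 83, 746/7]
+L3 (α=3/4) → [6021/28, 152, 977/28]
+L4 (α=5/7) → [23451/98, 534/7, 14417/98]
→ [239, 76, 147]

query (0,0) [L1,L2,L3] — begin 0,0,0
L1 α=2/3: [116/3, 164, 144]
L2 α=1/4: [185/4, 563/4, 219/2]
L3 α=3/8: [1225/32, 5815/32, 2625/16]
= [38, 182, 164]

(0,2) stack=L1,L2,L3; from [0,0,0]:
after L1 α=5/6: [20/3, 175/3, 55/6]
after L2 α=4/7: [572/7, 165, 2007/14]
after L3 α=3/4: [2147/28, 177/2, 3813/56]
→ [77, 88, 68]

query (1,0) [L1,L2] — begin 0,0,0
L1 α=1/4: [37, 63, 1]
L2 α=1/2: [26, 93, 48]
rounded: [26, 93, 48]
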